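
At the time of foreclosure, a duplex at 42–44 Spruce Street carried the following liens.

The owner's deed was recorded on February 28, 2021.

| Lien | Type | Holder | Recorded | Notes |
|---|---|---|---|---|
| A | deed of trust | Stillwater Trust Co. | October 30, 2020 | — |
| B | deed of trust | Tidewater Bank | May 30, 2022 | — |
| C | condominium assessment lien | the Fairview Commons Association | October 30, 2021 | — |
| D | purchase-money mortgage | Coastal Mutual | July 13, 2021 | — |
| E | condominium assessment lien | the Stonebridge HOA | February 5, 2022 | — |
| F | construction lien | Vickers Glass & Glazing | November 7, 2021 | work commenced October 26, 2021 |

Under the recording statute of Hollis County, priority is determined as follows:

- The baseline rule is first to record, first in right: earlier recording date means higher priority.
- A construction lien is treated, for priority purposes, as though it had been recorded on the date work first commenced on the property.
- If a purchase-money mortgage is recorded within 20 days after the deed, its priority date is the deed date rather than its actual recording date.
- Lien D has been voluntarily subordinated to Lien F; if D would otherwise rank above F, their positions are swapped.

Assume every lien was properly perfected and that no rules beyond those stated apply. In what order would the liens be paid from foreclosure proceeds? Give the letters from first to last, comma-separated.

A, F, D, C, E, B

Adjusting effective dates: D missed the 20-day window (135 days after the deed), so its recording date stands; F relates back to October 26, 2021 (work commenced).
Ordering by effective date: A (October 30, 2020), D (July 13, 2021), F (October 26, 2021), C (October 30, 2021), E (February 5, 2022), B (May 30, 2022).
D would otherwise be senior to F, so under the subordination agreement D and F exchange positions.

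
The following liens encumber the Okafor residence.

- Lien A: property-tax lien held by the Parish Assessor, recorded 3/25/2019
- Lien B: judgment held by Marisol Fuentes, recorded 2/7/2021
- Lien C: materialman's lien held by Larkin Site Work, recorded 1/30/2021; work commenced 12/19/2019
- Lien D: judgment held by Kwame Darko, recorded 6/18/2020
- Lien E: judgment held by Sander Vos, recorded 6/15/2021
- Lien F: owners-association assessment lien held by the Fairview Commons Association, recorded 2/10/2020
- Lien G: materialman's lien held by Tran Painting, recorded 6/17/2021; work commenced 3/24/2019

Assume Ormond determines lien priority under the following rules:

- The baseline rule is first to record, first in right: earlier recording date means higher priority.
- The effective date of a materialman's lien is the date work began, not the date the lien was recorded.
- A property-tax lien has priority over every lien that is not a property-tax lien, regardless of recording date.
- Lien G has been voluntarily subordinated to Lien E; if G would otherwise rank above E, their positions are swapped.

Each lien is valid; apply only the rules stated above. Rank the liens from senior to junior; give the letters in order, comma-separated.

A, E, C, F, D, B, G

Effective dates after the stated exceptions: C is treated as recorded 12/19/2019, the work-commencement date; G is treated as recorded 3/24/2019, the work-commencement date.
As a property-tax lien, A is senior to every other lien.
The other liens, earliest effective date first: G (3/24/2019), C (12/19/2019), F (2/10/2020), D (6/18/2020), B (2/7/2021), E (6/15/2021).
Because G would otherwise rank above E, the subordination swaps them.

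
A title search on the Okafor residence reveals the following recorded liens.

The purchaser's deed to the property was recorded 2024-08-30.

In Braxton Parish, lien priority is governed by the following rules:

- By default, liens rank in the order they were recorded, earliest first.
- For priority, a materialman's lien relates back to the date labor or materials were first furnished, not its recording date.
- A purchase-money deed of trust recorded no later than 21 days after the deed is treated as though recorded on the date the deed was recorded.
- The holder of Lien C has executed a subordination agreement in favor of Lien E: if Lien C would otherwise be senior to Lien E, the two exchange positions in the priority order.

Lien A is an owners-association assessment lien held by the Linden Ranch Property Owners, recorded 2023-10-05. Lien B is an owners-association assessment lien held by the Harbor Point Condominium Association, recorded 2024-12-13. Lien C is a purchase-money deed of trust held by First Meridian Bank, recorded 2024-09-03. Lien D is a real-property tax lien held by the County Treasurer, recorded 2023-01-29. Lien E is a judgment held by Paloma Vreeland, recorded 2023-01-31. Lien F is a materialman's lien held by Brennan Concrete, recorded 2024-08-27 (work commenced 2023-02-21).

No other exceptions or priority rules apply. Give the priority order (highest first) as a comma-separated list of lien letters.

D, E, F, A, C, B

Effective dates: C was recorded within the 21-day window, so its effective date is the deed date 2024-08-30; F is treated as recorded 2023-02-21, the work-commencement date.
Sorted by effective date: D (2023-01-29), E (2023-01-31), F (2023-02-21), A (2023-10-05), C (2024-08-30), B (2024-12-13).
C is already junior to E, so the subordination agreement changes nothing.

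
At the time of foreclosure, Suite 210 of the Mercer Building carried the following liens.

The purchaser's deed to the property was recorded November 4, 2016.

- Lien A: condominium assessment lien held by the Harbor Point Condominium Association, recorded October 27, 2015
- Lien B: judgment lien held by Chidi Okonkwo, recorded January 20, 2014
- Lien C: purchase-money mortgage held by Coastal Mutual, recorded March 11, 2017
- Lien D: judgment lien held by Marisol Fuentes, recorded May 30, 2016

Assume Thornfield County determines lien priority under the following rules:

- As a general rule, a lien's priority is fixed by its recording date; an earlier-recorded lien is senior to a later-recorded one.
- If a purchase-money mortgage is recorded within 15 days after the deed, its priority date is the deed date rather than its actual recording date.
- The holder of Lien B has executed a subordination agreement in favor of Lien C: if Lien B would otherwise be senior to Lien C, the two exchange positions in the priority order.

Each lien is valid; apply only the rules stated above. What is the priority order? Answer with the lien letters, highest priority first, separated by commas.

C, A, D, B

Adjusting effective dates: C was recorded 127 days after the deed, outside the 15-day window, so it keeps its recording date.
Sorted by effective date: B (January 20, 2014), A (October 27, 2015), D (May 30, 2016), C (March 11, 2017).
Because B would otherwise rank above C, the subordination swaps them.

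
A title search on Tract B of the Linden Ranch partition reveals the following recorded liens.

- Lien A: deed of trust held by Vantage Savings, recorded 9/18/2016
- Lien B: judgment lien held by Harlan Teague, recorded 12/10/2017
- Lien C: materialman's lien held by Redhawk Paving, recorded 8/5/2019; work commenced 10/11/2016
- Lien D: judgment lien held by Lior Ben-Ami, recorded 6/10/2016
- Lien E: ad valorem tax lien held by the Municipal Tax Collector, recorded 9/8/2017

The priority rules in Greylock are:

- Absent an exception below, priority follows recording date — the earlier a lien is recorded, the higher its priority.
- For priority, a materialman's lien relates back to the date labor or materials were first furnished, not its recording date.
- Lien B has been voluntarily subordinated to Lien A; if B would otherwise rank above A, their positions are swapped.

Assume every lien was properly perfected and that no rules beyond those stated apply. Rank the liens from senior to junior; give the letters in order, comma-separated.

First, effective dates: C's effective date is 10/11/2016, when work began.
Ordering by effective date: D (6/10/2016), A (9/18/2016), C (10/11/2016), E (9/8/2017), B (12/10/2017).
Since B is not senior to A, the subordination leaves the order unchanged.

D, A, C, E, B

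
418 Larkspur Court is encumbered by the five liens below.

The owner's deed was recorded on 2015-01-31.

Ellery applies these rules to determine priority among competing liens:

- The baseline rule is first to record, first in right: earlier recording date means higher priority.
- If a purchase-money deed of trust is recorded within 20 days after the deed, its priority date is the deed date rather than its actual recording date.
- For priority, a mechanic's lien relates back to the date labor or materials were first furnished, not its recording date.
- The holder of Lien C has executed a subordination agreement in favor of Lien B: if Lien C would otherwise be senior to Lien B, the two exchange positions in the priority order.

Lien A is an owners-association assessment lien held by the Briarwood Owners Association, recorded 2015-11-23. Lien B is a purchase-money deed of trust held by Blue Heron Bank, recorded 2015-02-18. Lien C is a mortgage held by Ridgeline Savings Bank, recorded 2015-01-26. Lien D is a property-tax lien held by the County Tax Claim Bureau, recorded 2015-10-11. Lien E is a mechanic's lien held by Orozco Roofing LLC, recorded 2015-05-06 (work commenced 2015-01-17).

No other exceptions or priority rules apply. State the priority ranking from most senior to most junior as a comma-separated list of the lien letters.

E, B, C, D, A

Adjusting effective dates: B was recorded within the 20-day window, so its effective date is the deed date 2015-01-31; E relates back to 2015-01-17 (work commenced).
By effective date: E (2015-01-17), C (2015-01-26), B (2015-01-31), D (2015-10-11), A (2015-11-23).
C is senior to B before the subordination, so the two trade places.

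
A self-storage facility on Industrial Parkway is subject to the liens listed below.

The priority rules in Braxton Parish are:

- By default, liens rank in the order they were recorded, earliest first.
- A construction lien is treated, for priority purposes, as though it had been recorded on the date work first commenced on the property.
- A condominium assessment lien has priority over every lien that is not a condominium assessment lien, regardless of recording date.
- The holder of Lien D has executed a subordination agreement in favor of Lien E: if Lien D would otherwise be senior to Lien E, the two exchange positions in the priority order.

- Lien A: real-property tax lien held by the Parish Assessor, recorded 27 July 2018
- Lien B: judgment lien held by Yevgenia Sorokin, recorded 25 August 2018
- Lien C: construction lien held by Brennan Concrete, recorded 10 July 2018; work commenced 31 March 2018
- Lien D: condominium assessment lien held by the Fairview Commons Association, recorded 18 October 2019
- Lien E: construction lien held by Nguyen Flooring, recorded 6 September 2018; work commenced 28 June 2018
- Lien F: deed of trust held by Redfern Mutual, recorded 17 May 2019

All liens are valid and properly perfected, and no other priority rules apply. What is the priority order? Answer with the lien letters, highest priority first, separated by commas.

Effective dates: C's effective date is 31 March 2018, when work began; E's effective date is 28 June 2018, when work began.
D is a condominium assessment lien and takes priority over every other lien.
Among the remaining liens, by effective date: C (31 March 2018), E (28 June 2018), A (27 July 2018), B (25 August 2018), F (17 May 2019).
The subordination applies — D was senior to E — so D and E swap.

E, C, D, A, B, F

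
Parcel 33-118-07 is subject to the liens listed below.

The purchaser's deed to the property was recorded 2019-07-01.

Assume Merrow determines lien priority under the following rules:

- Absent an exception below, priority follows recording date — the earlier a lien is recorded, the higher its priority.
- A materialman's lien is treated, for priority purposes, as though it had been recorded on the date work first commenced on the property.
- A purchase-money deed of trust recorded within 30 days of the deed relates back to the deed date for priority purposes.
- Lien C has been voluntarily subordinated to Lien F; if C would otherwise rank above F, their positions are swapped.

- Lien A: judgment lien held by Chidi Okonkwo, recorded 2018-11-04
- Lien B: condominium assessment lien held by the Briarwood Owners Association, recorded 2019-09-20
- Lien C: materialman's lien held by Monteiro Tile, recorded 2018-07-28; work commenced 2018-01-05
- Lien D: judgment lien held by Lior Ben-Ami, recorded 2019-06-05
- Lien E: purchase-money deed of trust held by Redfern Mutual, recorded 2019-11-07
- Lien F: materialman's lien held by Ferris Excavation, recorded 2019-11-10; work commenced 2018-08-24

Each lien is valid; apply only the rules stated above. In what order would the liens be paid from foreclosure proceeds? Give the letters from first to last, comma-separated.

First, effective dates: C relates back to 2018-01-05 (work commenced); E was recorded 129 days after the deed, outside the 30-day window, so it keeps its recording date; F's effective date is 2018-08-24, when work began.
By effective date, earliest first: C (2018-01-05), F (2018-08-24), A (2018-11-04), D (2019-06-05), B (2019-09-20), E (2019-11-07).
C is senior to F before the subordination, so the two trade places.

F, C, A, D, B, E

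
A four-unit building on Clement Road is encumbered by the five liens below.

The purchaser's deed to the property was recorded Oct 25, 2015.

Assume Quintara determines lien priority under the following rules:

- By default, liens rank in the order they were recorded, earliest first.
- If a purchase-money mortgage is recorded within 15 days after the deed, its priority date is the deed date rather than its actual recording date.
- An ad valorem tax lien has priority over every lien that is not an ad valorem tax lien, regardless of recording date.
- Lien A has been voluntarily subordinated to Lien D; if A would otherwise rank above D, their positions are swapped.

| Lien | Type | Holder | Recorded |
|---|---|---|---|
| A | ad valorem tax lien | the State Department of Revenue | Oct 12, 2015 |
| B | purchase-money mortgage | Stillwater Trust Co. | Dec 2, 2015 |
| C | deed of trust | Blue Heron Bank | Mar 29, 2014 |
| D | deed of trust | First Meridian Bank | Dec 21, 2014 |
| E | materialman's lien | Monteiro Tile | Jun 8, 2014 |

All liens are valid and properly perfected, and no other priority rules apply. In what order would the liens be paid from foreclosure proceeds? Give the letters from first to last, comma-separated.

D, C, E, A, B

Effective dates: B missed the 15-day window (38 days after the deed), so its recording date stands.
A, as an ad valorem tax lien, has superpriority and ranks first.
Ordering the rest by effective date: C (Mar 29, 2014), E (Jun 8, 2014), D (Dec 21, 2014), B (Dec 2, 2015).
Because A would otherwise rank above D, the subordination swaps them.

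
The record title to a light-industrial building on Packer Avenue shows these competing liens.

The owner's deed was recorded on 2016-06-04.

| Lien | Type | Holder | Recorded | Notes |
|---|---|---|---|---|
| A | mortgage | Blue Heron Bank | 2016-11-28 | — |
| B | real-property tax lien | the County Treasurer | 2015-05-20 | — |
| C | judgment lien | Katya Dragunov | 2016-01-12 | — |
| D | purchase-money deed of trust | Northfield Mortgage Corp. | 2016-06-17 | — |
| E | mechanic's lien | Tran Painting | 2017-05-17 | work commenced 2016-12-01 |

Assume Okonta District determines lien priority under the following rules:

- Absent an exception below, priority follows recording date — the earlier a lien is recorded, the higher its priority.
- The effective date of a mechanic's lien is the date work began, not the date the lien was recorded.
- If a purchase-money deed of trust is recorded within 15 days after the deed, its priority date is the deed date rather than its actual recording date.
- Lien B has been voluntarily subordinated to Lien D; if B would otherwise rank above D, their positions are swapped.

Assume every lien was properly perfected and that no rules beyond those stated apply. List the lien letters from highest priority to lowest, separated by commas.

D, C, B, A, E

Adjusting effective dates: D relates back to the deed date 2016-06-04; E relates back to 2016-12-01 (work commenced).
Ordering by effective date: B (2015-05-20), C (2016-01-12), D (2016-06-04), A (2016-11-28), E (2016-12-01).
B would otherwise be senior to D, so under the subordination agreement B and D exchange positions.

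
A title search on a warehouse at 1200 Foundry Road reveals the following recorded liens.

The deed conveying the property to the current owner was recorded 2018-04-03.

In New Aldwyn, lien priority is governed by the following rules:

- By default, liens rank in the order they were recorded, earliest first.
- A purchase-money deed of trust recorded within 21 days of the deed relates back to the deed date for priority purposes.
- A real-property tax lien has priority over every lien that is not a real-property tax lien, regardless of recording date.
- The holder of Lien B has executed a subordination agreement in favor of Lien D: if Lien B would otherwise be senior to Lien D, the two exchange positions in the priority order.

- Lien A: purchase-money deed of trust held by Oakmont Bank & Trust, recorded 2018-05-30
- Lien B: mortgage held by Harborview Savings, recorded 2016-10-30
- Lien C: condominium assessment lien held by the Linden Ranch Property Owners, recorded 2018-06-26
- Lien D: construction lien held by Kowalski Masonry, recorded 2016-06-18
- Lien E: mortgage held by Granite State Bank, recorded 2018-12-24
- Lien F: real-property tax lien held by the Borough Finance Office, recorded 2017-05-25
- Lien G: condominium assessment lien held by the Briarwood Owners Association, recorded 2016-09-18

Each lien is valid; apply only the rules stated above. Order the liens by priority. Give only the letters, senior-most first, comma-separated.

F, D, G, B, A, C, E

First, effective dates: A was recorded 57 days after the deed — beyond 21 days — so no relation-back applies.
As a real-property tax lien, F is senior to every other lien.
Remaining liens by effective date: D (2016-06-18), G (2016-09-18), B (2016-10-30), A (2018-05-30), C (2018-06-26), E (2018-12-24).
Since B is not senior to D, the subordination leaves the order unchanged.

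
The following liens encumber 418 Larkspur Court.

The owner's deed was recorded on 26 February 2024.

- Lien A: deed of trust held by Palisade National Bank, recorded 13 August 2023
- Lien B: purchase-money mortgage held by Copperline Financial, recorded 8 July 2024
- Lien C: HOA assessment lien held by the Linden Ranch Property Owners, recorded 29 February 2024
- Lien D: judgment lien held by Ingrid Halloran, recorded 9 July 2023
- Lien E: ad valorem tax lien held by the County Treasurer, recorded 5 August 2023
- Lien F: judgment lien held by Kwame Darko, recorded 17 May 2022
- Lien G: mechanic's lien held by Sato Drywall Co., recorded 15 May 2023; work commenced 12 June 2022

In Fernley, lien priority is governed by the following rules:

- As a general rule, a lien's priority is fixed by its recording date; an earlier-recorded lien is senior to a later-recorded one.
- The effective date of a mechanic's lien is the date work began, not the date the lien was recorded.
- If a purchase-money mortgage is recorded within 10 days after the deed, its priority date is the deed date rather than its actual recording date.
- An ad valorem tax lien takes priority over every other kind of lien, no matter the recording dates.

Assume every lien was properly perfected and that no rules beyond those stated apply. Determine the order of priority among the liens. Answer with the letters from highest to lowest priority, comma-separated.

E, F, G, D, A, C, B

Effective dates after the stated exceptions: B was recorded 133 days after the deed, outside the 10-day window, so it keeps its recording date; G's effective date is 12 June 2022, when work began.
E is an ad valorem tax lien and takes priority over every other lien.
Ordering the rest by effective date: F (17 May 2022), G (12 June 2022), D (9 July 2023), A (13 August 2023), C (29 February 2024), B (8 July 2024).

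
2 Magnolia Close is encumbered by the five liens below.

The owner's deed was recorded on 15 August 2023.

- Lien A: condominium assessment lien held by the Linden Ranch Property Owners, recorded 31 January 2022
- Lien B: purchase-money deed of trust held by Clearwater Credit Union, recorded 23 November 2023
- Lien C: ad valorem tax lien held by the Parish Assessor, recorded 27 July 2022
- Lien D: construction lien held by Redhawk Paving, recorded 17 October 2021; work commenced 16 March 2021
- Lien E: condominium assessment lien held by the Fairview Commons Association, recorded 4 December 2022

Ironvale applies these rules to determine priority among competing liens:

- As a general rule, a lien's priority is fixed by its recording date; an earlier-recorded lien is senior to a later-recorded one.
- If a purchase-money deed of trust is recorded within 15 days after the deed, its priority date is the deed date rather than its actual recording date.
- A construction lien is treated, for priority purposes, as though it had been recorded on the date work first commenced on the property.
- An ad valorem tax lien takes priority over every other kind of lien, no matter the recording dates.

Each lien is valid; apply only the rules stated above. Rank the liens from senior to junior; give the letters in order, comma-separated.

C, D, A, E, B

Effective dates: B missed the 15-day window (100 days after the deed), so its recording date stands; D is treated as recorded 16 March 2021, the work-commencement date.
As an ad valorem tax lien, C is senior to every other lien.
Among the remaining liens, by effective date: D (16 March 2021), A (31 January 2022), E (4 December 2022), B (23 November 2023).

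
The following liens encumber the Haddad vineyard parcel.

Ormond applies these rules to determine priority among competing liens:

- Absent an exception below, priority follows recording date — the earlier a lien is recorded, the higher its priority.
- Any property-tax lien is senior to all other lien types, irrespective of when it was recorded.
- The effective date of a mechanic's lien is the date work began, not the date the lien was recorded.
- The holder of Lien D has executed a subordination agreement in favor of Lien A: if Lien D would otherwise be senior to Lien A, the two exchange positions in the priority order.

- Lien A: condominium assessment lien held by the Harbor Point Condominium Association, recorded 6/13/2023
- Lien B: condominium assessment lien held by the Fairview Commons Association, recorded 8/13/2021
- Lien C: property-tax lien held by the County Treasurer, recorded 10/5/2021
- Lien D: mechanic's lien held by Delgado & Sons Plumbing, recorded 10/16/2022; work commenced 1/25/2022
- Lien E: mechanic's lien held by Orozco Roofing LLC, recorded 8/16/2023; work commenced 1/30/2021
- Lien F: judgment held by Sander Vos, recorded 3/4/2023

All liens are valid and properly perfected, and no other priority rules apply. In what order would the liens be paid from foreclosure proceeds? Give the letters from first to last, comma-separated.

C, E, B, A, F, D

Adjusting effective dates: D is treated as recorded 1/25/2022, the work-commencement date; E's effective date is 1/30/2021, when work began.
As a property-tax lien, C is senior to every other lien.
The other liens, earliest effective date first: E (1/30/2021), B (8/13/2021), D (1/25/2022), F (3/4/2023), A (6/13/2023).
Because D would otherwise rank above A, the subordination swaps them.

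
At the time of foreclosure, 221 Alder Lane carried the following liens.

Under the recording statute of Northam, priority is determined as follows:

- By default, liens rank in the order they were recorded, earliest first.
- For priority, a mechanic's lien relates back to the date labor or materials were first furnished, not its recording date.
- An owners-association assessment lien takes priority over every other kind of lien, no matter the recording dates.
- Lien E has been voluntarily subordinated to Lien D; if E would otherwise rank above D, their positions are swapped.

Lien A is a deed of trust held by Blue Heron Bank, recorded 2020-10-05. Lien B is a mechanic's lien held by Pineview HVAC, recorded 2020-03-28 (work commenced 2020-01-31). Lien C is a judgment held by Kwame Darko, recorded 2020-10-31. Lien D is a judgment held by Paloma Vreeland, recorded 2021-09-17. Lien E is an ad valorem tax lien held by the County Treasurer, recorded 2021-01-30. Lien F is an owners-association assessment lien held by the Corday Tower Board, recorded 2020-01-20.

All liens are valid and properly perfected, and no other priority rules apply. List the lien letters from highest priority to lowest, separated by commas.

Effective dates: B is treated as recorded 2020-01-31, the work-commencement date.
F is an owners-association assessment lien and takes priority over every other lien.
Among the remaining liens, by effective date: B (2020-01-31), A (2020-10-05), C (2020-10-31), E (2021-01-30), D (2021-09-17).
Because E would otherwise rank above D, the subordination swaps them.

F, B, A, C, D, E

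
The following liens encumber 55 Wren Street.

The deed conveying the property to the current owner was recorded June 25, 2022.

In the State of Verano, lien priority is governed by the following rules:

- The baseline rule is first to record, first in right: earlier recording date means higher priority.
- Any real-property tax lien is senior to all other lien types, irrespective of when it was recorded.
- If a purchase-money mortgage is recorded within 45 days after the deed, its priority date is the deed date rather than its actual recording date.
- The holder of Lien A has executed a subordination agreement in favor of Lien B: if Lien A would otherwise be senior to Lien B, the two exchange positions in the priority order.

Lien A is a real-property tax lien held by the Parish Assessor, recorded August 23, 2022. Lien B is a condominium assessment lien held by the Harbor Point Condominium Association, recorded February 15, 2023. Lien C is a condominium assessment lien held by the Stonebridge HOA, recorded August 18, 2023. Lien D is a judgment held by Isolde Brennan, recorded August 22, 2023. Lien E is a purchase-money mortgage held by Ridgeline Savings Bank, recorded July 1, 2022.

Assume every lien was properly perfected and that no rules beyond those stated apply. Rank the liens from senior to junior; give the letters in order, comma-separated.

First, effective dates: E was recorded within the 45-day window, so its effective date is the deed date June 25, 2022.
A, as a real-property tax lien, has superpriority and ranks first.
The other liens, earliest effective date first: E (June 25, 2022), B (February 15, 2023), C (August 18, 2023), D (August 22, 2023).
The subordination applies — A was senior to B — so A and B swap.

B, E, A, C, D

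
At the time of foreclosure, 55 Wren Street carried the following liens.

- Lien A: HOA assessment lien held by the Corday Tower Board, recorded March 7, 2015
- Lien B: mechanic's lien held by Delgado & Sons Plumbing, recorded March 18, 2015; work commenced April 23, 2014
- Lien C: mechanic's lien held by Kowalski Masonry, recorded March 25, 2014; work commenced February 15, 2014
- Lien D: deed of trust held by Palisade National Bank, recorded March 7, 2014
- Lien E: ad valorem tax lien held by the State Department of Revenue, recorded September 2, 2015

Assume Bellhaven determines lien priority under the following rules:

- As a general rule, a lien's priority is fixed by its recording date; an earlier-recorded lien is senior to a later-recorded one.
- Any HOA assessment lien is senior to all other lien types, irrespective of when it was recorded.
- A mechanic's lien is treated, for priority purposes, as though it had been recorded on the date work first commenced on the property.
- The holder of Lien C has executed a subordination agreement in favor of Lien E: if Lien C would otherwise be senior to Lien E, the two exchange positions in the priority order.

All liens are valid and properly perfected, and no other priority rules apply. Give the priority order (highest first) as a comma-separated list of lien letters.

Effective dates after the stated exceptions: B is treated as recorded April 23, 2014, the work-commencement date; C's effective date is February 15, 2014, when work began.
A, as an HOA assessment lien, has superpriority and ranks first.
The other liens, earliest effective date first: C (February 15, 2014), D (March 7, 2014), B (April 23, 2014), E (September 2, 2015).
C would otherwise be senior to E, so under the subordination agreement C and E exchange positions.

A, E, D, B, C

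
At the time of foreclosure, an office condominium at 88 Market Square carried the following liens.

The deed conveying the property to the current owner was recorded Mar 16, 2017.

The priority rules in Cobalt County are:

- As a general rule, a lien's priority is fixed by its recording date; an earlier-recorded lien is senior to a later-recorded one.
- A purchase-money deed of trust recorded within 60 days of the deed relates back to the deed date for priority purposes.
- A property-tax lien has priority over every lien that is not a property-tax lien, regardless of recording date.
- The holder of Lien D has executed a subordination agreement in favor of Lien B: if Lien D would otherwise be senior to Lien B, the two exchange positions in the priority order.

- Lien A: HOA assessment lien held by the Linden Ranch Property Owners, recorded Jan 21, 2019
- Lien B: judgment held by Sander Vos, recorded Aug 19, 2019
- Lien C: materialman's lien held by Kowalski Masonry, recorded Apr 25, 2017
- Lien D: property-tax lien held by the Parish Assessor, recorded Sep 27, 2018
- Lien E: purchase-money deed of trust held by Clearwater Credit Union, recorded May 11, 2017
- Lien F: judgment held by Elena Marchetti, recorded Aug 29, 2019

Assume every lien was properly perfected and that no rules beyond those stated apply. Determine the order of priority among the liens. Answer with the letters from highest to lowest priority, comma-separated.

B, E, C, A, D, F

Effective dates after the stated exceptions: E was recorded within the 60-day window, so its effective date is the deed date Mar 16, 2017.
D is a property-tax lien, so it outranks all other liens regardless of date.
Ordering the rest by effective date: E (Mar 16, 2017), C (Apr 25, 2017), A (Jan 21, 2019), B (Aug 19, 2019), F (Aug 29, 2019).
D is senior to B before the subordination, so the two trade places.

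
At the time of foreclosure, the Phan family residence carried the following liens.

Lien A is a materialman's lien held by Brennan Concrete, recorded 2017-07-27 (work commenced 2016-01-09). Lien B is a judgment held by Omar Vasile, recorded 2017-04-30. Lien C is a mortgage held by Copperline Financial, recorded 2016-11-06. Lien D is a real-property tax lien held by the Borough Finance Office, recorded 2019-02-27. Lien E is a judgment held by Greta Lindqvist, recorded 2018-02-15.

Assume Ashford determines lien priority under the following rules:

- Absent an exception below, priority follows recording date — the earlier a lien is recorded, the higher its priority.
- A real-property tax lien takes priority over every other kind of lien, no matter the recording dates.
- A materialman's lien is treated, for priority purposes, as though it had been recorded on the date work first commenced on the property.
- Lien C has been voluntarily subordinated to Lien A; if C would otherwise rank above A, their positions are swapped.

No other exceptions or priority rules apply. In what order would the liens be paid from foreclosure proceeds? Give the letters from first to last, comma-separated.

D, A, C, B, E

First, effective dates: A relates back to 2016-01-09 (work commenced).
D, as a real-property tax lien, has superpriority and ranks first.
Ordering the rest by effective date: A (2016-01-09), C (2016-11-06), B (2017-04-30), E (2018-02-15).
Since C is not senior to A, the subordination leaves the order unchanged.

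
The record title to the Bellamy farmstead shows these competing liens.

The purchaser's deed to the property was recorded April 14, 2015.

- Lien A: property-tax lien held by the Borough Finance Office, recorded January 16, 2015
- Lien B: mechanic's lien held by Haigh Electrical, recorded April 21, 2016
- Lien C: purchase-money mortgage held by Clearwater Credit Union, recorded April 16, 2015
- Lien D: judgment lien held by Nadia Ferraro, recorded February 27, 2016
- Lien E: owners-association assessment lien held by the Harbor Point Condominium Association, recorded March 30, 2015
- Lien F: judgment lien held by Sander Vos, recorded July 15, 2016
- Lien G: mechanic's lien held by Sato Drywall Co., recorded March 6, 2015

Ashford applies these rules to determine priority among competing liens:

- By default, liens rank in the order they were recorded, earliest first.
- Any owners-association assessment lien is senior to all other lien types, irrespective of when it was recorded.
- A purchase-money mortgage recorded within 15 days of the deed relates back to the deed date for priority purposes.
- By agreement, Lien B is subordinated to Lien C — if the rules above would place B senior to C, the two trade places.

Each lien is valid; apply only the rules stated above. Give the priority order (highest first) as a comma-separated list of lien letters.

E, A, G, C, D, B, F

First, effective dates: C's effective date is the deed date, April 14, 2015.
E is an owners-association assessment lien and takes priority over every other lien.
The other liens, earliest effective date first: A (January 16, 2015), G (March 6, 2015), C (April 14, 2015), D (February 27, 2016), B (April 21, 2016), F (July 15, 2016).
B is already junior to C, so the subordination agreement changes nothing.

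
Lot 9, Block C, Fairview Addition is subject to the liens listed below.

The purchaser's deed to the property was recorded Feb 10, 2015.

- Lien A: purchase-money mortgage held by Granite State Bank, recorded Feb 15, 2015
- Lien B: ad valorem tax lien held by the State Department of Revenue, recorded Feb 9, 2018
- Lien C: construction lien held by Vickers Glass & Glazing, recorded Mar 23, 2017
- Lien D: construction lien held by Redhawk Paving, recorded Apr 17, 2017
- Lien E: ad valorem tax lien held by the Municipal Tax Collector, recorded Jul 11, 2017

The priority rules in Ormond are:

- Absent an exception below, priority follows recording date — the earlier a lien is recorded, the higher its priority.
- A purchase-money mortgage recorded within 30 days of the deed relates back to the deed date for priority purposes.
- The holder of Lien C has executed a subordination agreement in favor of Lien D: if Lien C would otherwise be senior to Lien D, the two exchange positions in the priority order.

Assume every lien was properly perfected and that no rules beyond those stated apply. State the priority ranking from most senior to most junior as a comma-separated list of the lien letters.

Effective dates after the stated exceptions: A relates back to the deed date Feb 10, 2015.
Sorted by effective date: A (Feb 10, 2015), C (Mar 23, 2017), D (Apr 17, 2017), E (Jul 11, 2017), B (Feb 9, 2018).
Because C would otherwise rank above D, the subordination swaps them.

A, D, C, E, B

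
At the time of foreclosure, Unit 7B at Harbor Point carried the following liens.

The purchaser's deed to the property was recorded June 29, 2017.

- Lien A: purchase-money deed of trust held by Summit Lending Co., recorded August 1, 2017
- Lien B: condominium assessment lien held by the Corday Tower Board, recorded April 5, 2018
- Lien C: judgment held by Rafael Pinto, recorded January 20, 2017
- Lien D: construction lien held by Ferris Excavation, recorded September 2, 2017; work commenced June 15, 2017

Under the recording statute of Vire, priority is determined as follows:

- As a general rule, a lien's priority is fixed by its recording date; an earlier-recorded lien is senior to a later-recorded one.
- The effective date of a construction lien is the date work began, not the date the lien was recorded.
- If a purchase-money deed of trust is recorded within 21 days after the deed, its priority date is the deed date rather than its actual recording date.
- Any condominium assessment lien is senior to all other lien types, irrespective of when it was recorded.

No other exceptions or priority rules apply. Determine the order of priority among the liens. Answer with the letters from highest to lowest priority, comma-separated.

B, C, D, A

Effective dates: A was recorded 33 days after the deed — beyond 21 days — so no relation-back applies; D's effective date is June 15, 2017, when work began.
B is a condominium assessment lien and takes priority over every other lien.
The other liens, earliest effective date first: C (January 20, 2017), D (June 15, 2017), A (August 1, 2017).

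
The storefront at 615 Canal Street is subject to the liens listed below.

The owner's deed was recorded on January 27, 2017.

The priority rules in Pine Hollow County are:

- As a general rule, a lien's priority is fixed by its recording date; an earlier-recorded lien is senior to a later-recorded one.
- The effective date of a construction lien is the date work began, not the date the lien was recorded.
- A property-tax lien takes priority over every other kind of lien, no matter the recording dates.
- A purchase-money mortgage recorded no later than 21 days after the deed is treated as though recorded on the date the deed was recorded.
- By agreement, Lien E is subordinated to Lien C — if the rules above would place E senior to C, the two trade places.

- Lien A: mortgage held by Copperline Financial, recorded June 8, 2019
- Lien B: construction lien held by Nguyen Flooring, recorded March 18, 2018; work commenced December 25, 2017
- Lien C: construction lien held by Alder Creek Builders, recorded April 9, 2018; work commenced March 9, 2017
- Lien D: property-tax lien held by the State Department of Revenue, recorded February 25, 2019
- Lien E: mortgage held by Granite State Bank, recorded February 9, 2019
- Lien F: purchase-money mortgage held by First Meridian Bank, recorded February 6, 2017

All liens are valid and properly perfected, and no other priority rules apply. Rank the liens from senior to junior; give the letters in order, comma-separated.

Effective dates after the stated exceptions: B's effective date is December 25, 2017, when work began; C relates back to March 9, 2017 (work commenced); F was recorded within the 21-day window, so its effective date is the deed date January 27, 2017.
As a property-tax lien, D is senior to every other lien.
Ordering the rest by effective date: F (January 27, 2017), C (March 9, 2017), B (December 25, 2017), E (February 9, 2019), A (June 8, 2019).
E is already junior to C, so the subordination agreement changes nothing.

D, F, C, B, E, A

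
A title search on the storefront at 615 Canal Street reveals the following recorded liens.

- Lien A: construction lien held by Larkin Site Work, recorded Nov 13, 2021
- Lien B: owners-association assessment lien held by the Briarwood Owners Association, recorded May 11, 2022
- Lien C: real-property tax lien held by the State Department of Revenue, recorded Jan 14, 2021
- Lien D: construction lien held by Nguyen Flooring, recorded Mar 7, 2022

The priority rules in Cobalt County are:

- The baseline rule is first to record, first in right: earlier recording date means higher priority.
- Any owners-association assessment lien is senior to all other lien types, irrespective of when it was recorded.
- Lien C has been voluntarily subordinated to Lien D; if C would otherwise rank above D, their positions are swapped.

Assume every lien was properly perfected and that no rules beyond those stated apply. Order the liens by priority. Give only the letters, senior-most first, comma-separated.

B, D, A, C

B, as an owners-association assessment lien, has superpriority and ranks first.
The other liens, earliest effective date first: C (Jan 14, 2021), A (Nov 13, 2021), D (Mar 7, 2022).
The subordination applies — C was senior to D — so C and D swap.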